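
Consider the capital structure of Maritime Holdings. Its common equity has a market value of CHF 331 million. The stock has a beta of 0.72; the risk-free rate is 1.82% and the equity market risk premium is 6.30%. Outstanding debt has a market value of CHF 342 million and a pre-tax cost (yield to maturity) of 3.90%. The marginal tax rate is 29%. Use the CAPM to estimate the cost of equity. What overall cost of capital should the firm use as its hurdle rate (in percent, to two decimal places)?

4.53%

Cost of equity via CAPM: Re = 1.82% + 0.72 × 6.3% = 6.3560%.
Total capital V = 331 + 342 = 673.
Equity: weight = 331/673 = 0.4918; cost = 6.356%.
Debt: weight = 342/673 = 0.5082; after-tax cost = 3.9% × (1 − 29%) = 2.7690%.
WACC = 0.4918 × 6.3560% + 0.5082 × 2.7690% = 4.5332%.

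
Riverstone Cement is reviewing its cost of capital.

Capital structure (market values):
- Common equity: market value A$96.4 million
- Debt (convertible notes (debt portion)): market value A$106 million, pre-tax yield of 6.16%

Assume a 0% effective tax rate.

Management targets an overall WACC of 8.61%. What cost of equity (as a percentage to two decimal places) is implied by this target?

11.30%

Total capital V = 96.4 + 106 = 202.4.
Equity weight = 96.4/202.4 = 0.4763.
Convertible notes (debt portion) weight = 106/202.4 = 0.5237.
Debt contribution = 0.5237 × 6.16% × (1 − 0%) = 3.2261%.
Required equity contribution = 8.61% − 3.2261% = 5.3839%.
Re = 5.3839% / 0.4763 = 11.3040%.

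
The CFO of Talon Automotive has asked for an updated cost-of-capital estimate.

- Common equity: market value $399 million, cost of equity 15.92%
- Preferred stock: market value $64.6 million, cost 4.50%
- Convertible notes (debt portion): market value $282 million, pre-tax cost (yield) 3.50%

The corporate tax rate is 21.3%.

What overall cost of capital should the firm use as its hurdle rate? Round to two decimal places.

Total capital V = 399 + 64.6 + 282 = 745.6.
Equity: weight = 399/745.6 = 0.5351; cost = 15.92%.
Preferred: weight = 64.6/745.6 = 0.0866; cost = 4.5%.
Convertible notes (debt portion): weight = 282/745.6 = 0.3782; after-tax cost = 3.5% × (1 − 21.3%) = 2.7545%.
WACC = 0.5351 × 15.9200% + 0.0866 × 4.5000% + 0.3782 × 2.7545% = 9.9511%.

9.95%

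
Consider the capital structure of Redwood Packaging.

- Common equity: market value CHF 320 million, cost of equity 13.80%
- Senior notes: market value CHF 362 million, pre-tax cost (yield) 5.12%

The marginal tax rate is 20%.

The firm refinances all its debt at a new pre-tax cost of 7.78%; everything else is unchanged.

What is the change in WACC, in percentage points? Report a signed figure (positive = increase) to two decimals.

Current WACC:
Total capital V = 320 + 362 = 682.
Equity: weight = 320/682 = 0.4692; cost = 13.8%.
Senior notes: weight = 362/682 = 0.5308; after-tax cost = 5.12% × (1 − 20%) = 4.0960%.
WACC = 0.4692 × 13.8000% + 0.5308 × 4.0960% = 8.6492%.
After the change:
Total capital V = 320 + 362 = 682.
Equity: weight = 320/682 = 0.4692; cost = 13.8%.
Senior notes: weight = 362/682 = 0.5308; after-tax cost = 7.78% × (1 − 20%) = 6.2240%.
WACC = 0.4692 × 13.8000% + 0.5308 × 6.2240% = 9.7787%.
Change in WACC = 9.7787% − 8.6492% = 1.1295 pp.

+1.13 pp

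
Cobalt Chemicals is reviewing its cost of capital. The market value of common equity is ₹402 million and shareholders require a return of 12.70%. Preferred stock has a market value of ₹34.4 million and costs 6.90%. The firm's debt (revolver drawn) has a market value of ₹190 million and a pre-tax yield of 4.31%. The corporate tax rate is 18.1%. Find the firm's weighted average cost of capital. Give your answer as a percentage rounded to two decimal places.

Total capital V = 402 + 34.4 + 190 = 626.4.
Equity: weight = 402/626.4 = 0.6418; cost = 12.7%.
Preferred: weight = 34.4/626.4 = 0.0549; cost = 6.9%.
Revolver drawn: weight = 190/626.4 = 0.3033; after-tax cost = 4.31% × (1 − 18.1%) = 3.5299%.
WACC = 0.6418 × 12.7000% + 0.0549 × 6.9000% + 0.3033 × 3.5299% = 9.6000%.

9.60%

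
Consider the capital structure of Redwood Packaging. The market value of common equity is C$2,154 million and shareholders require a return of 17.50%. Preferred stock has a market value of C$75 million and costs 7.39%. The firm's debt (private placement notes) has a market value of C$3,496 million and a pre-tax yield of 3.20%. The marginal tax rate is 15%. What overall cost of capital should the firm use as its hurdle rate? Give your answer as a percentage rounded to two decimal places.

8.34%

Total capital V = 2154 + 75 + 3496 = 5725.
Equity: weight = 2154/5725 = 0.3762; cost = 17.5%.
Preferred: weight = 75/5725 = 0.0131; cost = 7.39%.
Private placement notes: weight = 3496/5725 = 0.6107; after-tax cost = 3.2% × (1 − 15%) = 2.7200%.
WACC = 0.3762 × 17.5000% + 0.0131 × 7.3900% + 0.6107 × 2.7200% = 8.3421%.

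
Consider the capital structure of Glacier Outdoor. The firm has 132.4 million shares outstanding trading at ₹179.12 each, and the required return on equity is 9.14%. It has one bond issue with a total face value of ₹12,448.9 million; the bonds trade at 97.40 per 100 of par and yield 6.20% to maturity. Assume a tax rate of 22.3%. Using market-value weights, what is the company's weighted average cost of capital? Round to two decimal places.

Market value of equity E = 179.12 × 132.4m = 23715.488m. Market value of debt D = 12448.9m × 97.4/100 = 12125.2286m.
Total capital V = 23715.488 + 12125.2286 = 35840.7166.
Equity: weight = 23715.488/35840.7166 = 0.6617; cost = 9.14%.
Bonds outstanding: weight = 12125.2286/35840.7166 = 0.3383; after-tax cost = 6.2% × (1 − 22.3%) = 4.8174%.
WACC = 0.6617 × 9.1400% + 0.3383 × 4.8174% = 7.6776%.

7.68%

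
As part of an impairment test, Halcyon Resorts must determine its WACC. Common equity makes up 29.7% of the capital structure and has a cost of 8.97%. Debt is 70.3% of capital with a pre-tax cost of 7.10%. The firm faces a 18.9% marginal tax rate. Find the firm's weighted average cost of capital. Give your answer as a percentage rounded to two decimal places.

After-tax cost of debt = 7.1% × (1 − 18.9%) = 5.7581%.
WACC = 0.297 × 8.9700% + 0.703 × 5.7581% = 6.7120%.

6.71%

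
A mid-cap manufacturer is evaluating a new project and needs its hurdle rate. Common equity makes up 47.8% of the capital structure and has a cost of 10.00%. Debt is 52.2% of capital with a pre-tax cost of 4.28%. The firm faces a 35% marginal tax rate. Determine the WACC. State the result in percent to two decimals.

After-tax cost of debt = 4.28% × (1 − 35%) = 2.7820%.
WACC = 0.478 × 10.0000% + 0.522 × 2.7820% = 6.2322%.

6.23%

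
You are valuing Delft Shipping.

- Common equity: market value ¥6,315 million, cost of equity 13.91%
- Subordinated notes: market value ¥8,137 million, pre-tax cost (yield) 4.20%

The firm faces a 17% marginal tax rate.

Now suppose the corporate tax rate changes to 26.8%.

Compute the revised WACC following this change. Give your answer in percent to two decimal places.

After the change:
Total capital V = 6315 + 8137 = 14452.
Equity: weight = 6315/14452 = 0.4370; cost = 13.91%.
Subordinated notes: weight = 8137/14452 = 0.5630; after-tax cost = 4.2% × (1 − 26.8%) = 3.0744%.
WACC = 0.4370 × 13.9100% + 0.5630 × 3.0744% = 7.8092%.

7.81%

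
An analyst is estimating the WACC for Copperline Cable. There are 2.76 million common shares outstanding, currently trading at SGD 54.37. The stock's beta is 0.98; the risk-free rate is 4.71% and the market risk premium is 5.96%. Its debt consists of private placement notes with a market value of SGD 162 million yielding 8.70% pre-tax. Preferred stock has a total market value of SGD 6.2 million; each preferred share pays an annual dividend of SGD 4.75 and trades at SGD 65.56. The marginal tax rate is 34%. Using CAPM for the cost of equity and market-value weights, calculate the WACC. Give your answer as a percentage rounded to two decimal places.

Cost of equity via CAPM: Re = 4.71% + 0.98 × 5.96% = 10.5508%.
Cost of preferred: Rp = 4.75 / 65.56 = 7.2453%.
Market value of equity E = 54.37 × 2.76m = 150.0612m.
Total capital V = 150.0612 + 6.2 + 162 = 318.2612.
Equity: weight = 150.0612/318.2612 = 0.4715; cost = 10.5508%.
Preferred: weight = 6.2/318.2612 = 0.0195; cost = 7.2453%.
Private placement notes: weight = 162/318.2612 = 0.5090; after-tax cost = 8.7% × (1 − 34%) = 5.7420%.
WACC = 0.4715 × 10.5508% + 0.0195 × 7.2453% + 0.5090 × 5.7420% = 8.0387%.

8.04%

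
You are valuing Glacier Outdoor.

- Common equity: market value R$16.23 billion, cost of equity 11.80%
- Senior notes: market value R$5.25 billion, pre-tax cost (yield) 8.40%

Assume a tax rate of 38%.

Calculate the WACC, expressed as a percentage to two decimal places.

10.19%

Total capital V = 16.23 + 5.25 = 21.48.
Equity: weight = 16.23/21.48 = 0.7556; cost = 11.8%.
Senior notes: weight = 5.25/21.48 = 0.2444; after-tax cost = 8.4% × (1 − 38%) = 5.2080%.
WACC = 0.7556 × 11.8000% + 0.2444 × 5.2080% = 10.1888%.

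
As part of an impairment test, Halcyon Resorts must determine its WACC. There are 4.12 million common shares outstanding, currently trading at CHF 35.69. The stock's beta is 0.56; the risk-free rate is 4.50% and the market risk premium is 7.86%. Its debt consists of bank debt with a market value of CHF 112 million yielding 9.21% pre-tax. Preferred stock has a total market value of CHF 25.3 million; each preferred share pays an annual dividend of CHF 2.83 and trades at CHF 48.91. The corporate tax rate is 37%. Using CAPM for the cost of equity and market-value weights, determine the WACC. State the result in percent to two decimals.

7.40%

Cost of equity via CAPM: Re = 4.5% + 0.56 × 7.86% = 8.9016%.
Cost of preferred: Rp = 2.83 / 48.91 = 5.7861%.
Market value of equity E = 35.69 × 4.12m = 147.0428m.
Total capital V = 147.0428 + 25.3 + 112 = 284.3428.
Equity: weight = 147.0428/284.3428 = 0.5171; cost = 8.9016%.
Preferred: weight = 25.3/284.3428 = 0.0890; cost = 5.7861%.
Bank debt: weight = 112/284.3428 = 0.3939; after-tax cost = 9.21% × (1 − 37%) = 5.8023%.
WACC = 0.5171 × 8.9016% + 0.0890 × 5.7861% + 0.3939 × 5.8023% = 7.4036%.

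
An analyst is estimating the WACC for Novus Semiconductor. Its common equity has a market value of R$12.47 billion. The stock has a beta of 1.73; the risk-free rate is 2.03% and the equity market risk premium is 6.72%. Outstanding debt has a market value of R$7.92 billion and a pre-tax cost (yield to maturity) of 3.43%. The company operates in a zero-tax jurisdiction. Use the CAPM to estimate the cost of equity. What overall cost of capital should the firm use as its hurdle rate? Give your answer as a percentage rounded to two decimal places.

Cost of equity via CAPM: Re = 2.03% + 1.73 × 6.72% = 13.6556%.
Total capital V = 12.47 + 7.92 = 20.39.
Equity: weight = 12.47/20.39 = 0.6116; cost = 13.6556%.
Debt: weight = 7.92/20.39 = 0.3884; after-tax cost = 3.43% × (1 − 0%) = 3.4300%.
WACC = 0.6116 × 13.6556% + 0.3884 × 3.4300% = 9.6837%.

9.68%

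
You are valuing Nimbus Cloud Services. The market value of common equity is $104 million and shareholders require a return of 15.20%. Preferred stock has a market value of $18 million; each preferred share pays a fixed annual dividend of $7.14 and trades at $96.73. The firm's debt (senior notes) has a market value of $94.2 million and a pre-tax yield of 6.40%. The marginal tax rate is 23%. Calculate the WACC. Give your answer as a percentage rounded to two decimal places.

Cost of preferred: Rp = 7.14 / 96.73 = 7.3814%.
Total capital V = 104 + 18 + 94.2 = 216.2.
Equity: weight = 104/216.2 = 0.4810; cost = 15.2%.
Preferred: weight = 18/216.2 = 0.0833; cost = 7.3814%.
Senior notes: weight = 94.2/216.2 = 0.4357; after-tax cost = 6.4% × (1 − 23%) = 4.9280%.
WACC = 0.4810 × 15.2000% + 0.0833 × 7.3814% + 0.4357 × 4.9280% = 10.0735%.

10.07%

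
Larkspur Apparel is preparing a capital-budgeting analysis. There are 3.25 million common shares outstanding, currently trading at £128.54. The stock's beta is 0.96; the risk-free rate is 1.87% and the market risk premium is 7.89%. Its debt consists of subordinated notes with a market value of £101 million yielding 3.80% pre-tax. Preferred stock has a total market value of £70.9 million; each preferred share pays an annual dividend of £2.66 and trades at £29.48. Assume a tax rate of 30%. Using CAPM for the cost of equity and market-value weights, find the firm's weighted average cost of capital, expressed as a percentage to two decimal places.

Cost of equity via CAPM: Re = 1.87% + 0.96 × 7.89% = 9.4444%.
Cost of preferred: Rp = 2.66 / 29.48 = 9.0231%.
Market value of equity E = 128.54 × 3.25m = 417.755m.
Total capital V = 417.755 + 70.9 + 101 = 589.655.
Equity: weight = 417.755/589.655 = 0.7085; cost = 9.4444%.
Preferred: weight = 70.9/589.655 = 0.1202; cost = 9.0231%.
Subordinated notes: weight = 101/589.655 = 0.1713; after-tax cost = 3.8% × (1 − 30%) = 2.6600%.
WACC = 0.7085 × 9.4444% + 0.1202 × 9.0231% + 0.1713 × 2.6600% = 8.2317%.

8.23%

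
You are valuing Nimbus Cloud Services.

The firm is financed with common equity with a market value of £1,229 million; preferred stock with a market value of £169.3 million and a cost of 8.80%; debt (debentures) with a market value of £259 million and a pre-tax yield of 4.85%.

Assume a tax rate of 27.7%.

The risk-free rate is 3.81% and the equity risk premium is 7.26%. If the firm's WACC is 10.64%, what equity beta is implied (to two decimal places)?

Total capital V = 1229 + 169.3 + 259 = 1657.3.
Equity weight = 1229/1657.3 = 0.7416.
Preferred weight = 169.3/1657.3 = 0.1022.
Debentures weight = 259/1657.3 = 0.1563.
Debt contribution = 0.1563 × 4.85% × (1 − 27.7%) = 0.5480%.
Preferred contribution = 0.1022 × 8.8% = 0.8990%.
Required equity contribution = 10.64% − 1.4470% = 9.1930%  ⇒  Re = 12.3968%.
CAPM: 12.3968% = 3.81% + β × 7.26%  ⇒  β = 1.1828.

1.18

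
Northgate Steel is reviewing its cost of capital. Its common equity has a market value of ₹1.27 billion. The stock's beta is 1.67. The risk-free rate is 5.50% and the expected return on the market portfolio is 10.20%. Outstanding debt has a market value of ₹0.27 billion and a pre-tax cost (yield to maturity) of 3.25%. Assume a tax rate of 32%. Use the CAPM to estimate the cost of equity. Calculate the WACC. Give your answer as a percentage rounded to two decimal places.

11.40%

Market risk premium = 10.2% − 5.5% = 4.7%.
Cost of equity via CAPM: Re = 5.5% + 1.67 × 4.7% = 13.3490%.
Total capital V = 1.27 + 0.27 = 1.54.
Equity: weight = 1.27/1.54 = 0.8247; cost = 13.349%.
Debt: weight = 0.27/1.54 = 0.1753; after-tax cost = 3.25% × (1 − 32%) = 2.2100%.
WACC = 0.8247 × 13.3490% + 0.1753 × 2.2100% = 11.3961%.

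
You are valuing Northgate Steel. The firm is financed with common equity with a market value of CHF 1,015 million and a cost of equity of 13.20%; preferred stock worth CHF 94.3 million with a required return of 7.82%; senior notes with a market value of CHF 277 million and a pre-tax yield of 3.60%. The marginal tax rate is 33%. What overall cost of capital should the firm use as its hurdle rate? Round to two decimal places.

10.68%

Total capital V = 1015 + 94.3 + 277 = 1386.3.
Equity: weight = 1015/1386.3 = 0.7322; cost = 13.2%.
Preferred: weight = 94.3/1386.3 = 0.0680; cost = 7.82%.
Senior notes: weight = 277/1386.3 = 0.1998; after-tax cost = 3.6% × (1 − 33%) = 2.4120%.
WACC = 0.7322 × 13.2000% + 0.0680 × 7.8200% + 0.1998 × 2.4120% = 10.6785%.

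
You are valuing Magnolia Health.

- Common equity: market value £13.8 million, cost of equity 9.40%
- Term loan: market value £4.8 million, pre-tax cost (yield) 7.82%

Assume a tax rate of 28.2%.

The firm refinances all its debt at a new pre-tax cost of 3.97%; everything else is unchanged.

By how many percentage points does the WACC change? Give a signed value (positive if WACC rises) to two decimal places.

Current WACC:
Total capital V = 13.8 + 4.8 = 18.6.
Equity: weight = 13.8/18.6 = 0.7419; cost = 9.4%.
Term loan: weight = 4.8/18.6 = 0.2581; after-tax cost = 7.82% × (1 − 28.2%) = 5.6148%.
WACC = 0.7419 × 9.4000% + 0.2581 × 5.6148% = 8.4232%.
After the change:
Total capital V = 13.8 + 4.8 = 18.6.
Equity: weight = 13.8/18.6 = 0.7419; cost = 9.4%.
Term loan: weight = 4.8/18.6 = 0.2581; after-tax cost = 3.97% × (1 − 28.2%) = 2.8505%.
WACC = 0.7419 × 9.4000% + 0.2581 × 2.8505% = 7.7098%.
Change in WACC = 7.7098% − 8.4232% = -0.7134 pp.

-0.71 pp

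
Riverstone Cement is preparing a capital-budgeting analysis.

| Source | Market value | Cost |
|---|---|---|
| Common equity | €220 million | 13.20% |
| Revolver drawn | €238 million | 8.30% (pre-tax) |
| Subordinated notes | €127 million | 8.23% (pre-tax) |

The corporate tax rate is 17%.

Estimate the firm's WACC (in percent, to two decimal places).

9.25%

Total capital V = 220 + 238 + 127 = 585.
Equity: weight = 220/585 = 0.3761; cost = 13.2%.
Revolver drawn: weight = 238/585 = 0.4068; after-tax cost = 8.3% × (1 − 17%) = 6.8890%.
Subordinated notes: weight = 127/585 = 0.2171; after-tax cost = 8.23% × (1 − 17%) = 6.8309%.
WACC = 0.3761 × 13.2000% + 0.4068 × 6.8890% + 0.2171 × 6.8309% = 9.2498%.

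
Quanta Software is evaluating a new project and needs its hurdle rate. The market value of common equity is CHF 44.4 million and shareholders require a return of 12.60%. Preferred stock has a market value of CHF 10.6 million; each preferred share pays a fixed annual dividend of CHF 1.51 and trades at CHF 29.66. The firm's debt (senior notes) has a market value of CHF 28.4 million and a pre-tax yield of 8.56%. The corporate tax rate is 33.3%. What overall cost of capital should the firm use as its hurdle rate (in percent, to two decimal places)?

Cost of preferred: Rp = 1.51 / 29.66 = 5.0910%.
Total capital V = 44.4 + 10.6 + 28.4 = 83.4.
Equity: weight = 44.4/83.4 = 0.5324; cost = 12.6%.
Preferred: weight = 10.6/83.4 = 0.1271; cost = 5.091%.
Senior notes: weight = 28.4/83.4 = 0.3405; after-tax cost = 8.56% × (1 − 33.3%) = 5.7095%.
WACC = 0.5324 × 12.6000% + 0.1271 × 5.0910% + 0.3405 × 5.7095% = 9.2992%.

9.30%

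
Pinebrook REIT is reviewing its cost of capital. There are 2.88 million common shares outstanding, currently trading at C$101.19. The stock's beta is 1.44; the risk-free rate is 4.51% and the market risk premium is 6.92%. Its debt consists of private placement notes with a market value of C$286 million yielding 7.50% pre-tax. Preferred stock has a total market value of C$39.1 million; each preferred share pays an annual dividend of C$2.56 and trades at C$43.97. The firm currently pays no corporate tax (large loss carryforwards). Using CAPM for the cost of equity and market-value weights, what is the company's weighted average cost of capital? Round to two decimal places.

10.69%

Cost of equity via CAPM: Re = 4.51% + 1.44 × 6.92% = 14.4748%.
Cost of preferred: Rp = 2.56 / 43.97 = 5.8222%.
Market value of equity E = 101.19 × 2.88m = 291.4272m.
Total capital V = 291.4272 + 39.1 + 286 = 616.5272.
Equity: weight = 291.4272/616.5272 = 0.4727; cost = 14.4748%.
Preferred: weight = 39.1/616.5272 = 0.0634; cost = 5.8222%.
Private placement notes: weight = 286/616.5272 = 0.4639; after-tax cost = 7.5% × (1 − 0%) = 7.5000%.
WACC = 0.4727 × 14.4748% + 0.0634 × 5.8222% + 0.4639 × 7.5000% = 10.6905%.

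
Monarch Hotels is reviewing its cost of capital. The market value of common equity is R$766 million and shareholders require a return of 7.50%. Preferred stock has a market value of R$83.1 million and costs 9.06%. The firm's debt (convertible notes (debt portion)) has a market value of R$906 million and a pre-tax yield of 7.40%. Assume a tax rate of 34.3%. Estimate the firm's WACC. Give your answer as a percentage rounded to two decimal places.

Total capital V = 766 + 83.1 + 906 = 1755.1.
Equity: weight = 766/1755.1 = 0.4364; cost = 7.5%.
Preferred: weight = 83.1/1755.1 = 0.0473; cost = 9.06%.
Convertible notes (debt portion): weight = 906/1755.1 = 0.5162; after-tax cost = 7.4% × (1 − 34.3%) = 4.8618%.
WACC = 0.4364 × 7.5000% + 0.0473 × 9.0600% + 0.5162 × 4.8618% = 6.2120%.

6.21%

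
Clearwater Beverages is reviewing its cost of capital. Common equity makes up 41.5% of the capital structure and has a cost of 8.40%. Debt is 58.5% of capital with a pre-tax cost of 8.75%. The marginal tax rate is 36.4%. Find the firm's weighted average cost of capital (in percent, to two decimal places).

6.74%

After-tax cost of debt = 8.75% × (1 − 36.4%) = 5.5650%.
WACC = 0.415 × 8.4000% + 0.585 × 5.5650% = 6.7415%.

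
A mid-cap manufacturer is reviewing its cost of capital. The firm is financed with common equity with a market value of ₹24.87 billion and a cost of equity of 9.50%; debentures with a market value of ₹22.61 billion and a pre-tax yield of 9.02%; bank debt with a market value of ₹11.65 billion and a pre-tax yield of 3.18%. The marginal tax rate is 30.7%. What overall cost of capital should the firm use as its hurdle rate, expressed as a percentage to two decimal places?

Total capital V = 24.87 + 22.61 + 11.65 = 59.13.
Equity: weight = 24.87/59.13 = 0.4206; cost = 9.5%.
Debentures: weight = 22.61/59.13 = 0.3824; after-tax cost = 9.02% × (1 − 30.7%) = 6.2509%.
Bank debt: weight = 11.65/59.13 = 0.1970; after-tax cost = 3.18% × (1 − 30.7%) = 2.2037%.
WACC = 0.4206 × 9.5000% + 0.3824 × 6.2509% + 0.1970 × 2.2037% = 6.8201%.

6.82%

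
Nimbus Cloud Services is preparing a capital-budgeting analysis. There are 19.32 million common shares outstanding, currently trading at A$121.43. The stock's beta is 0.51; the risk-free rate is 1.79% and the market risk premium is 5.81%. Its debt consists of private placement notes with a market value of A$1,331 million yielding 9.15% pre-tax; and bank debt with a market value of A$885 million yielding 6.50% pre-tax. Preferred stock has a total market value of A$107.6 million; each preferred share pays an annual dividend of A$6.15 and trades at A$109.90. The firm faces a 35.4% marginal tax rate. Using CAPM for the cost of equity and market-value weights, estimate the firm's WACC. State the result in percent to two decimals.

Cost of equity via CAPM: Re = 1.79% + 0.51 × 5.81% = 4.7531%.
Cost of preferred: Rp = 6.15 / 109.9 = 5.5960%.
Market value of equity E = 121.43 × 19.32m = 2346.0276m.
Total capital V = 2346.0276 + 107.6 + 1331 + 885 = 4669.6276.
Equity: weight = 2346.0276/4669.6276 = 0.5024; cost = 4.7531%.
Preferred: weight = 107.6/4669.6276 = 0.0230; cost = 5.596%.
Private placement notes: weight = 1331/4669.6276 = 0.2850; after-tax cost = 9.15% × (1 − 35.4%) = 5.9109%.
Bank debt: weight = 885/4669.6276 = 0.1895; after-tax cost = 6.5% × (1 − 35.4%) = 4.1990%.
WACC = 0.5024 × 4.7531% + 0.0230 × 5.5960% + 0.2850 × 5.9109% + 0.1895 × 4.1990% = 4.9975%.

5.00%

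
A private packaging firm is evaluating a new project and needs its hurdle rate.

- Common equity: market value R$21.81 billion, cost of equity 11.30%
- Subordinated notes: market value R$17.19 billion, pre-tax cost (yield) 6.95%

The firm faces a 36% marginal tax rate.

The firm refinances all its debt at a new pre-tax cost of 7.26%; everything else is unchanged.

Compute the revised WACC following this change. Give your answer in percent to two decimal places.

After the change:
Total capital V = 21.81 + 17.19 = 39.
Equity: weight = 21.81/39 = 0.5592; cost = 11.3%.
Subordinated notes: weight = 17.19/39 = 0.4408; after-tax cost = 7.26% × (1 − 36%) = 4.6464%.
WACC = 0.5592 × 11.3000% + 0.4408 × 4.6464% = 8.3673%.

8.37%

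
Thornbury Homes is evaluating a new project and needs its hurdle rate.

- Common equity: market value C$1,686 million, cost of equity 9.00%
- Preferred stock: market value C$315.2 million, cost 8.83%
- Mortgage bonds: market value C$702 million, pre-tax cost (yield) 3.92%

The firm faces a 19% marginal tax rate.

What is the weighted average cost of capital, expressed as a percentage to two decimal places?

7.47%

Total capital V = 1686 + 315.2 + 702 = 2703.2.
Equity: weight = 1686/2703.2 = 0.6237; cost = 9%.
Preferred: weight = 315.2/2703.2 = 0.1166; cost = 8.83%.
Mortgage bonds: weight = 702/2703.2 = 0.2597; after-tax cost = 3.92% × (1 − 19%) = 3.1752%.
WACC = 0.6237 × 9.0000% + 0.1166 × 8.8300% + 0.2597 × 3.1752% = 7.4675%.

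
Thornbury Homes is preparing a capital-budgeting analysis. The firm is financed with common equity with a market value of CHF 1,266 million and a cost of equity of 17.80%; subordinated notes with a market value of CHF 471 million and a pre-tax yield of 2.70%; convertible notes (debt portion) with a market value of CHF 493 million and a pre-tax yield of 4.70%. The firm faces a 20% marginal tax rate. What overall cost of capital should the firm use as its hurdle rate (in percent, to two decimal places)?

Total capital V = 1266 + 471 + 493 = 2230.
Equity: weight = 1266/2230 = 0.5677; cost = 17.8%.
Subordinated notes: weight = 471/2230 = 0.2112; after-tax cost = 2.7% × (1 − 20%) = 2.1600%.
Convertible notes (debt portion): weight = 493/2230 = 0.2211; after-tax cost = 4.7% × (1 − 20%) = 3.7600%.
WACC = 0.5677 × 17.8000% + 0.2112 × 2.1600% + 0.2211 × 3.7600% = 11.3928%.

11.39%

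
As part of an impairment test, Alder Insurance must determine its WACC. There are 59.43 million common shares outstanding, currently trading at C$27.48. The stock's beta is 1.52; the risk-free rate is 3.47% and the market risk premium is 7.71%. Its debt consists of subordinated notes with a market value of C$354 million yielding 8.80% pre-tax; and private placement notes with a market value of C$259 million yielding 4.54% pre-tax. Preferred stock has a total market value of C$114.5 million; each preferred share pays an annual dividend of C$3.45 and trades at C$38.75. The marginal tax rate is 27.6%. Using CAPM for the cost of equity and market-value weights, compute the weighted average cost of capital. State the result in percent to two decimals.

Cost of equity via CAPM: Re = 3.47% + 1.52 × 7.71% = 15.1892%.
Cost of preferred: Rp = 3.45 / 38.75 = 8.9032%.
Market value of equity E = 27.48 × 59.43m = 1633.1364m.
Total capital V = 1633.1364 + 114.5 + 354 + 259 = 2360.6364.
Equity: weight = 1633.1364/2360.6364 = 0.6918; cost = 15.1892%.
Preferred: weight = 114.5/2360.6364 = 0.0485; cost = 8.9032%.
Subordinated notes: weight = 354/2360.6364 = 0.1500; after-tax cost = 8.8% × (1 − 27.6%) = 6.3712%.
Private placement notes: weight = 259/2360.6364 = 0.1097; after-tax cost = 4.54% × (1 − 27.6%) = 3.2870%.
WACC = 0.6918 × 15.1892% + 0.0485 × 8.9032% + 0.1500 × 6.3712% + 0.1097 × 3.2870% = 12.2561%.

12.26%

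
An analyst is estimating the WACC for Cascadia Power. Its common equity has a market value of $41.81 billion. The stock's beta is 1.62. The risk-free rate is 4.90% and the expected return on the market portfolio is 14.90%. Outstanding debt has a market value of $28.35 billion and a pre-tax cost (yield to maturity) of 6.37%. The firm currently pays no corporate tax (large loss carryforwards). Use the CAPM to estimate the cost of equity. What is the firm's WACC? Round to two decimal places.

15.15%

Market risk premium = 14.9% − 4.9% = 10.0%.
Cost of equity via CAPM: Re = 4.9% + 1.62 × 10.0% = 21.1000%.
Total capital V = 41.81 + 28.35 = 70.16.
Equity: weight = 41.81/70.16 = 0.5959; cost = 21.1%.
Debt: weight = 28.35/70.16 = 0.4041; after-tax cost = 6.37% × (1 − 0%) = 6.3700%.
WACC = 0.5959 × 21.1000% + 0.4041 × 6.3700% = 15.1480%.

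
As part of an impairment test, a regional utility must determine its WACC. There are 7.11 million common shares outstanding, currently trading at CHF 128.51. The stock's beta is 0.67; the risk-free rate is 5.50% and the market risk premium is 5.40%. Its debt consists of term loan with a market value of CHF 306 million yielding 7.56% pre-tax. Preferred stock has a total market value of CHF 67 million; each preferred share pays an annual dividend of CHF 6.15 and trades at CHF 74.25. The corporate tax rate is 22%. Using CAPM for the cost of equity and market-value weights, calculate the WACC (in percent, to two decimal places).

Cost of equity via CAPM: Re = 5.5% + 0.67 × 5.4% = 9.1180%.
Cost of preferred: Rp = 6.15 / 74.25 = 8.2828%.
Market value of equity E = 128.51 × 7.11m = 913.7061m.
Total capital V = 913.7061 + 67 + 306 = 1286.7061.
Equity: weight = 913.7061/1286.7061 = 0.7101; cost = 9.118%.
Preferred: weight = 67/1286.7061 = 0.0521; cost = 8.2828%.
Term loan: weight = 306/1286.7061 = 0.2378; after-tax cost = 7.56% × (1 − 22%) = 5.8968%.
WACC = 0.7101 × 9.1180% + 0.0521 × 8.2828% + 0.2378 × 5.8968% = 8.3085%.

8.31%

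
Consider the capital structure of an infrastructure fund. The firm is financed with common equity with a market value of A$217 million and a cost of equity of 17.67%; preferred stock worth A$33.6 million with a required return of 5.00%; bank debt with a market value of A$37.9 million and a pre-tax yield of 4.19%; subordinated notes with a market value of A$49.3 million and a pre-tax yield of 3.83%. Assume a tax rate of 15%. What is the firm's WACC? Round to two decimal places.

Total capital V = 217 + 33.6 + 37.9 + 49.3 = 337.8.
Equity: weight = 217/337.8 = 0.6424; cost = 17.67%.
Preferred: weight = 33.6/337.8 = 0.0995; cost = 5%.
Bank debt: weight = 37.9/337.8 = 0.1122; after-tax cost = 4.19% × (1 − 15%) = 3.5615%.
Subordinated notes: weight = 49.3/337.8 = 0.1459; after-tax cost = 3.83% × (1 − 15%) = 3.2555%.
WACC = 0.6424 × 17.6700% + 0.0995 × 5.0000% + 0.1122 × 3.5615% + 0.1459 × 3.2555% = 12.7231%.

12.72%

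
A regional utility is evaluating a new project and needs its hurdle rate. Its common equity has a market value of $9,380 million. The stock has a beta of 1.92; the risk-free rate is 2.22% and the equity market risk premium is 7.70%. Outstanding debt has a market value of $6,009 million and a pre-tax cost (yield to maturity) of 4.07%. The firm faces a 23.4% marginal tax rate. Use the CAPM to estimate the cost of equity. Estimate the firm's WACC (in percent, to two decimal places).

11.58%

Cost of equity via CAPM: Re = 2.22% + 1.92 × 7.7% = 17.0040%.
Total capital V = 9380 + 6009 = 15389.
Equity: weight = 9380/15389 = 0.6095; cost = 17.004%.
Debt: weight = 6009/15389 = 0.3905; after-tax cost = 4.07% × (1 − 23.4%) = 3.1176%.
WACC = 0.6095 × 17.0040% + 0.3905 × 3.1176% = 11.5817%.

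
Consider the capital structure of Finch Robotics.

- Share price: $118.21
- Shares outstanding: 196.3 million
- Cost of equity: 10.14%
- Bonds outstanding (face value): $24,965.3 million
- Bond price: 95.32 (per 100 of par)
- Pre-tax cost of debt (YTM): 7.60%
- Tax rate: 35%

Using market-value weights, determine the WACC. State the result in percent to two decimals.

7.51%

Market value of equity E = 118.21 × 196.3m = 23204.623m. Market value of debt D = 24965.3m × 95.32/100 = 23796.92396m.
Total capital V = 23204.623 + 23796.92396 = 47001.54696.
Equity: weight = 23204.623/47001.54696 = 0.4937; cost = 10.14%.
Bonds outstanding: weight = 23796.92396/47001.54696 = 0.5063; after-tax cost = 7.6% × (1 − 35%) = 4.9400%.
WACC = 0.4937 × 10.1400% + 0.5063 × 4.9400% = 7.5072%.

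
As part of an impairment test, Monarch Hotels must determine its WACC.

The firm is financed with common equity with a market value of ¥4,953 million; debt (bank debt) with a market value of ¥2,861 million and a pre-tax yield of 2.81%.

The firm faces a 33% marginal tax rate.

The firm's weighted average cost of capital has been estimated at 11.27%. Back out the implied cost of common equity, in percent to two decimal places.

16.69%

Total capital V = 4953 + 2861 = 7814.
Equity weight = 4953/7814 = 0.6339.
Bank debt weight = 2861/7814 = 0.3661.
Debt contribution = 0.3661 × 2.81% × (1 − 33%) = 0.6893%.
Required equity contribution = 11.27% − 0.6893% = 10.5807%.
Re = 10.5807% / 0.6339 = 16.6924%.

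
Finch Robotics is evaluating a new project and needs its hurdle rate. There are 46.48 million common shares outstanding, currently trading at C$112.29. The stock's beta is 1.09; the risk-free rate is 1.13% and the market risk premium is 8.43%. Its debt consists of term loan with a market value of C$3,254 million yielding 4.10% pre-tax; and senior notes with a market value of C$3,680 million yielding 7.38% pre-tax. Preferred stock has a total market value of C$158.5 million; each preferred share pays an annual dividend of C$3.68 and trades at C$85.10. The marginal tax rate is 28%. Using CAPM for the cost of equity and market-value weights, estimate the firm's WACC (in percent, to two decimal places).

6.80%

Cost of equity via CAPM: Re = 1.13% + 1.09 × 8.43% = 10.3187%.
Cost of preferred: Rp = 3.68 / 85.1 = 4.3243%.
Market value of equity E = 112.29 × 46.48m = 5219.2392m.
Total capital V = 5219.2392 + 158.5 + 3254 + 3680 = 12311.7392.
Equity: weight = 5219.2392/12311.7392 = 0.4239; cost = 10.3187%.
Preferred: weight = 158.5/12311.7392 = 0.0129; cost = 4.3243%.
Term loan: weight = 3254/12311.7392 = 0.2643; after-tax cost = 4.1% × (1 − 28%) = 2.9520%.
Senior notes: weight = 3680/12311.7392 = 0.2989; after-tax cost = 7.38% × (1 − 28%) = 5.3136%.
WACC = 0.4239 × 10.3187% + 0.0129 × 4.3243% + 0.2643 × 2.9520% + 0.2989 × 5.3136% = 6.7985%.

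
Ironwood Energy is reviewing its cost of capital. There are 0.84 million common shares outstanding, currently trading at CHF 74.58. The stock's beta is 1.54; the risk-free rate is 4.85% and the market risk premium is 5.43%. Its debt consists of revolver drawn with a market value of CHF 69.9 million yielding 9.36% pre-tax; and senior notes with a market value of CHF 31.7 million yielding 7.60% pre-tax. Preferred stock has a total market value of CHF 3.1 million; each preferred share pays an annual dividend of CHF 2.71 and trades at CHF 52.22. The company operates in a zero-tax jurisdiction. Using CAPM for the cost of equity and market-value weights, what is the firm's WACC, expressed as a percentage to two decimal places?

10.39%

Cost of equity via CAPM: Re = 4.85% + 1.54 × 5.43% = 13.2122%.
Cost of preferred: Rp = 2.71 / 52.22 = 5.1896%.
Market value of equity E = 74.58 × 0.84m = 62.6472m.
Total capital V = 62.6472 + 3.1 + 69.9 + 31.7 = 167.3472.
Equity: weight = 62.6472/167.3472 = 0.3744; cost = 13.2122%.
Preferred: weight = 3.1/167.3472 = 0.0185; cost = 5.1896%.
Revolver drawn: weight = 69.9/167.3472 = 0.4177; after-tax cost = 9.36% × (1 − 0%) = 9.3600%.
Senior notes: weight = 31.7/167.3472 = 0.1894; after-tax cost = 7.6% × (1 − 0%) = 7.6000%.
WACC = 0.3744 × 13.2122% + 0.0185 × 5.1896% + 0.4177 × 9.3600% + 0.1894 × 7.6000% = 10.3914%.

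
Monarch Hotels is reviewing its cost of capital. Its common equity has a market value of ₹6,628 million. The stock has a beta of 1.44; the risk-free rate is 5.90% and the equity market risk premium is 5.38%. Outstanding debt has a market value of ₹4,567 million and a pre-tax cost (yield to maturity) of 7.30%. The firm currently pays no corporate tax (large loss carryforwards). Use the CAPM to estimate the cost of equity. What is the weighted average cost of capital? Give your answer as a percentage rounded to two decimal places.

Cost of equity via CAPM: Re = 5.9% + 1.44 × 5.38% = 13.6472%.
Total capital V = 6628 + 4567 = 11195.
Equity: weight = 6628/11195 = 0.5921; cost = 13.6472%.
Debt: weight = 4567/11195 = 0.4079; after-tax cost = 7.3% × (1 − 0%) = 7.3000%.
WACC = 0.5921 × 13.6472% + 0.4079 × 7.3000% = 11.0579%.

11.06%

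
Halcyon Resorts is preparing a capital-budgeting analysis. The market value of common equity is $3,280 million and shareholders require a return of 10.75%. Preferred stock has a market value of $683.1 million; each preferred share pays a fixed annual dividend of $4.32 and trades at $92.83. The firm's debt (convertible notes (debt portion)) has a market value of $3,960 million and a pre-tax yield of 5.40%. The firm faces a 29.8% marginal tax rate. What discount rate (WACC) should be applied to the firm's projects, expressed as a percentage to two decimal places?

6.75%

Cost of preferred: Rp = 4.32 / 92.83 = 4.6537%.
Total capital V = 3280 + 683.1 + 3960 = 7923.1.
Equity: weight = 3280/7923.1 = 0.4140; cost = 10.75%.
Preferred: weight = 683.1/7923.1 = 0.0862; cost = 4.6537%.
Convertible notes (debt portion): weight = 3960/7923.1 = 0.4998; after-tax cost = 5.4% × (1 − 29.8%) = 3.7908%.
WACC = 0.4140 × 10.7500% + 0.0862 × 4.6537% + 0.4998 × 3.7908% = 6.7462%.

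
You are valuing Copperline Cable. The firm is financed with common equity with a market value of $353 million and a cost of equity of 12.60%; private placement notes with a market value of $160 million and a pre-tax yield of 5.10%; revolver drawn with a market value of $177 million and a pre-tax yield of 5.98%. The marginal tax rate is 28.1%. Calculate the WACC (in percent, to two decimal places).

Total capital V = 353 + 160 + 177 = 690.
Equity: weight = 353/690 = 0.5116; cost = 12.6%.
Private placement notes: weight = 160/690 = 0.2319; after-tax cost = 5.1% × (1 − 28.1%) = 3.6669%.
Revolver drawn: weight = 177/690 = 0.2565; after-tax cost = 5.98% × (1 − 28.1%) = 4.2996%.
WACC = 0.5116 × 12.6000% + 0.2319 × 3.6669% + 0.2565 × 4.2996% = 8.3993%.

8.40%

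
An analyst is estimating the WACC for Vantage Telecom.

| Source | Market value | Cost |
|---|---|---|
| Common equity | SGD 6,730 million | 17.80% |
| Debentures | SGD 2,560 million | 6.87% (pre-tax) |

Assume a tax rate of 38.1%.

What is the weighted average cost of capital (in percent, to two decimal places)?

14.07%

Total capital V = 6730 + 2560 = 9290.
Equity: weight = 6730/9290 = 0.7244; cost = 17.8%.
Debentures: weight = 2560/9290 = 0.2756; after-tax cost = 6.87% × (1 − 38.1%) = 4.2525%.
WACC = 0.7244 × 17.8000% + 0.2756 × 4.2525% = 14.0668%.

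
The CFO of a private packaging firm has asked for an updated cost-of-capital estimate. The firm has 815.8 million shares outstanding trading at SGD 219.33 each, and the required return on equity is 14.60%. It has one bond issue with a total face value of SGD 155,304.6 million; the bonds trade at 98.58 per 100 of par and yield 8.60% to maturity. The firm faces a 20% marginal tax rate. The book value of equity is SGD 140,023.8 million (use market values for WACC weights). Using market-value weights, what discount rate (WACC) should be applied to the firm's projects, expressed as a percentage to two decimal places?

Market value of equity E = 219.33 × 815.8m = 178929.414m. Market value of debt D = 155304.6m × 98.58/100 = 153099.27468m.
Total capital V = 178929.414 + 153099.27468 = 332028.68868.
Equity: weight = 178929.414/332028.68868 = 0.5389; cost = 14.6%.
Bonds outstanding: weight = 153099.27468/332028.68868 = 0.4611; after-tax cost = 8.6% × (1 − 20%) = 6.8800%.
WACC = 0.5389 × 14.6000% + 0.4611 × 6.8800% = 11.0403%.

11.04%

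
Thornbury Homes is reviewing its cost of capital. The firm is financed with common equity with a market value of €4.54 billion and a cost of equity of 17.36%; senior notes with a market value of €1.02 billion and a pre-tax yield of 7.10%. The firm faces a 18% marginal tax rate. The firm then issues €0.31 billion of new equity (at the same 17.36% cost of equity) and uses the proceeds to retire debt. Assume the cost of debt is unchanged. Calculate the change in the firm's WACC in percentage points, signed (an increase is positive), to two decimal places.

Current WACC:
Total capital V = 4.54 + 1.02 = 5.56.
Equity: weight = 4.54/5.56 = 0.8165; cost = 17.36%.
Senior notes: weight = 1.02/5.56 = 0.1835; after-tax cost = 7.1% × (1 − 18%) = 5.8220%.
WACC = 0.8165 × 17.3600% + 0.1835 × 5.8220% = 15.2433%.
After the change:
Total capital V = 4.85 + 0.71 = 5.56.
Equity: weight = 4.85/5.56 = 0.8723; cost = 17.36%.
Senior notes: weight = 0.71/5.56 = 0.1277; after-tax cost = 7.1% × (1 − 18%) = 5.8220%.
WACC = 0.8723 × 17.3600% + 0.1277 × 5.8220% = 15.8866%.
Change in WACC = 15.8866% − 15.2433% = 0.6433 pp.

+0.64 pp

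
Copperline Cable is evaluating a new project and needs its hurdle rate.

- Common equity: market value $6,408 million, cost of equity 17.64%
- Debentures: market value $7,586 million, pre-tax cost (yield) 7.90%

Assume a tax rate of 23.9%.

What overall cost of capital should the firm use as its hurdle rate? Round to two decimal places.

Total capital V = 6408 + 7586 = 13994.
Equity: weight = 6408/13994 = 0.4579; cost = 17.64%.
Debentures: weight = 7586/13994 = 0.5421; after-tax cost = 7.9% × (1 − 23.9%) = 6.0119%.
WACC = 0.4579 × 17.6400% + 0.5421 × 6.0119% = 11.3365%.

11.34%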